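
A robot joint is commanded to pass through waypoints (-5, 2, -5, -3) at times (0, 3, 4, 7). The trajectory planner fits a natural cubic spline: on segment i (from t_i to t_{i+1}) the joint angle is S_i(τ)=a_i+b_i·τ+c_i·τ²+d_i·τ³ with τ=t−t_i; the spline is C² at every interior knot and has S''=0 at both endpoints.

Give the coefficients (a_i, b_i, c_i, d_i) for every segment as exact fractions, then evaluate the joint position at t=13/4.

Δ: Δ0=7/3, Δ1=-7, Δ2=2/3
row 1: diag=8, rhs=-56; c'=1/8, d'=-7
row 2: denom=8−1·1/8=63/8; d'=(46−1·-7)/(63/8)=424/63
back: M2=424/63
back: M1=-7−1/8·424/63=-494/63
M: M0=0, M1=-494/63, M2=424/63, M3=0
seg 0: a=-5, c=M0/2=0, d=(M1−M0)/(6·3)=-247/567, b=Δ0−h0·(2M0+M1)/6=394/63
seg 1: a=2, c=M1/2=-247/63, d=(M2−M1)/(6·1)=17/7, b=Δ1−h1·(2M1+M2)/6=-347/63
seg 2: a=-5, c=M2/2=212/63, d=(M3−M2)/(6·3)=-212/567, b=Δ2−h2·(2M2+M3)/6=-382/63
t_q=13/4 → seg 1, τ=1/4; S=2+-347/63·τ+-247/63·τ²+17/7·τ³=559/1344

  seg 0: a=-5 b=394/63 c=0 d=-247/567
  seg 1: a=2 b=-347/63 c=-247/63 d=17/7
  seg 2: a=-5 b=-382/63 c=212/63 d=-212/567
S(13/4) = 559/1344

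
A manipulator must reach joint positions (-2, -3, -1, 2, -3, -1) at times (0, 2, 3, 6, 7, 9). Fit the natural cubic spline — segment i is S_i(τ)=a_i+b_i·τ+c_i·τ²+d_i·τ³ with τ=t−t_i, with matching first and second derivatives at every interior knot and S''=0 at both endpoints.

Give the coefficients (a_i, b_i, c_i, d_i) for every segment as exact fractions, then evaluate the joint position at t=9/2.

  seg 0: a=-2 b=-4789/3770 c=0 d=363/1885
  seg 1: a=-3 b=3923/3770 c=2178/1885 d=-739/3770
  seg 2: a=-1 b=5209/1885 c=2139/3770 d=-67/174
  seg 3: a=2 b=-15943/3770 c=-5463/1885 d=8019/3770
  seg 4: a=-3 b=-6869/1885 c=13131/3770 d=-4377/7540
S(9/2) = 3247/1040

Δ: Δ0=-1/2, Δ1=2, Δ2=1, Δ3=-5, Δ4=1
row 1: diag=6, rhs=15; c'=1/6, d'=5/2
row 2: denom=8−1·1/6=47/6; d'=(-6−1·5/2)/(47/6)=-51/47
row 3: denom=8−3·18/47=322/47; d'=(-36−3·-51/47)/(322/47)=-1539/322
row 4: denom=6−1·47/322=1885/322; d'=(36−1·-1539/322)/(1885/322)=13131/1885
back: M4=13131/1885
back: M3=-1539/322−47/322·13131/1885=-10926/1885
back: M2=-51/47−18/47·-10926/1885=2139/1885
back: M1=5/2−1/6·2139/1885=4356/1885
M: M0=0, M1=4356/1885, M2=2139/1885, M3=-10926/1885, M4=13131/1885, M5=0
seg 0: a=-2, c=M0/2=0, d=(M1−M0)/(6·2)=363/1885, b=Δ0−h0·(2M0+M1)/6=-4789/3770
seg 1: a=-3, c=M1/2=2178/1885, d=(M2−M1)/(6·1)=-739/3770, b=Δ1−h1·(2M1+M2)/6=3923/3770
seg 2: a=-1, c=M2/2=2139/3770, d=(M3−M2)/(6·3)=-67/174, b=Δ2−h2·(2M2+M3)/6=5209/1885
seg 3: a=2, c=M3/2=-5463/1885, d=(M4−M3)/(6·1)=8019/3770, b=Δ3−h3·(2M3+M4)/6=-15943/3770
seg 4: a=-3, c=M4/2=13131/3770, d=(M5−M4)/(6·2)=-4377/7540, b=Δ4−h4·(2M4+M5)/6=-6869/1885
t_q=9/2 → seg 2, τ=3/2; S=-1+5209/1885·τ+2139/3770·τ²+-67/174·τ³=3247/1040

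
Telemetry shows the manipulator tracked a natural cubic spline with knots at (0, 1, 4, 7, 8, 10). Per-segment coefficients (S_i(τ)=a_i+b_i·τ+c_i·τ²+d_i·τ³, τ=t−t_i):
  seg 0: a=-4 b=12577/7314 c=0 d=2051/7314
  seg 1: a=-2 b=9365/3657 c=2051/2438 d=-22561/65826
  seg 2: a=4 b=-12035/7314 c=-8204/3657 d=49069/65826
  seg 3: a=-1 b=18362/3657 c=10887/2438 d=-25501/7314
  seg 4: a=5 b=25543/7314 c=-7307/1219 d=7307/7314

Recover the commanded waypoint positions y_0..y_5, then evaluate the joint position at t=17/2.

y_0 = S_0(0) = a_0 = -4
y_1 = S_1(0) = a_1 = -2
y_2 = S_2(0) = a_2 = 4
y_3 = S_3(0) = a_3 = -1
y_4 = S_4(0) = a_4 = 5
y_5 = S_4(2) = -4
t_q=17/2 is in segment 4 (τ=1/2); S_4(τ)=104785/19504

y_0=-4 y_1=-2 y_2=4 y_3=-1 y_4=5 y_5=-4
S(17/2) = 104785/19504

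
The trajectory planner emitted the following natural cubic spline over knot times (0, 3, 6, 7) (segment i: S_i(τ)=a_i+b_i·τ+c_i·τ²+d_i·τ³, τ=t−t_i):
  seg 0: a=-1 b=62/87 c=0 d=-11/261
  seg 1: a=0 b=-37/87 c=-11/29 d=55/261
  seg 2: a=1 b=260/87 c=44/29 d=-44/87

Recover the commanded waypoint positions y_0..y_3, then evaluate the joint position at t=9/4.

y_0=-1 y_1=0 y_2=1 y_3=5
S(9/4) = 229/1856

y_0 = S_0(0) = a_0 = -1
y_1 = S_1(0) = a_1 = 0
y_2 = S_2(0) = a_2 = 1
y_3 = S_2(1) = 5
t_q=9/4 is in segment 0 (τ=9/4); S_0(τ)=229/1856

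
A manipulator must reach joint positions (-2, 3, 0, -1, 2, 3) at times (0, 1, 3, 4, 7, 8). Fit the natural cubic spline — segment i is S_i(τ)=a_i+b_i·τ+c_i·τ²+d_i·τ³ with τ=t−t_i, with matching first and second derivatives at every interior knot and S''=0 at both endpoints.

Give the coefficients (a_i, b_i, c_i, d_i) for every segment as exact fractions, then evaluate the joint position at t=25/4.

Δ: Δ0=5, Δ1=-3/2, Δ2=-1, Δ3=1, Δ4=1
row 1: diag=6, rhs=-39; c'=1/3, d'=-13/2
row 2: denom=6−2·1/3=16/3; d'=(3−2·-13/2)/(16/3)=3
row 3: denom=8−1·3/16=125/16; d'=(12−1·3)/(125/16)=144/125
row 4: denom=8−3·48/125=856/125; d'=(0−3·144/125)/(856/125)=-54/107
back: M4=-54/107
back: M3=144/125−48/125·-54/107=144/107
back: M2=3−3/16·144/107=294/107
back: M1=-13/2−1/3·294/107=-1587/214
M: M0=0, M1=-1587/214, M2=294/107, M3=144/107, M4=-54/107, M5=0
seg 0: a=-2, c=M0/2=0, d=(M1−M0)/(6·1)=-529/428, b=Δ0−h0·(2M0+M1)/6=2669/428
seg 1: a=3, c=M1/2=-1587/428, d=(M2−M1)/(6·2)=725/856, b=Δ1−h1·(2M1+M2)/6=541/214
seg 2: a=0, c=M2/2=147/107, d=(M3−M2)/(6·1)=-25/107, b=Δ2−h2·(2M2+M3)/6=-229/107
seg 3: a=-1, c=M3/2=72/107, d=(M4−M3)/(6·3)=-11/107, b=Δ3−h3·(2M3+M4)/6=-10/107
seg 4: a=2, c=M4/2=-27/107, d=(M5−M4)/(6·1)=9/107, b=Δ4−h4·(2M4+M5)/6=125/107
t_q=25/4 → seg 3, τ=9/4; S=-1+-10/107·τ+72/107·τ²+-11/107·τ³=7021/6848

  seg 0: a=-2 b=2669/428 c=0 d=-529/428
  seg 1: a=3 b=541/214 c=-1587/428 d=725/856
  seg 2: a=0 b=-229/107 c=147/107 d=-25/107
  seg 3: a=-1 b=-10/107 c=72/107 d=-11/107
  seg 4: a=2 b=125/107 c=-27/107 d=9/107
S(25/4) = 7021/6848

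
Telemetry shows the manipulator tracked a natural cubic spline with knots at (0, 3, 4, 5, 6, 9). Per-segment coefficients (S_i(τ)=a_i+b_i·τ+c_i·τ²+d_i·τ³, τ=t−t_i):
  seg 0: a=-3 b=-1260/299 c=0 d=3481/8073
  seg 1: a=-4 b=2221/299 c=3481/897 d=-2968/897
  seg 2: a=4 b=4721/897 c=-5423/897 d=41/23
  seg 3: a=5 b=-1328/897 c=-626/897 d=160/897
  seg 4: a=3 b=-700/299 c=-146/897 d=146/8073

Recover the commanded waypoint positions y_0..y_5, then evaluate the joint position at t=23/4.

y_0=-3 y_1=-4 y_2=4 y_3=5 y_4=3 y_5=-5
S(23/4) = 8545/2392

y_0 = S_0(0) = a_0 = -3
y_1 = S_1(0) = a_1 = -4
y_2 = S_2(0) = a_2 = 4
y_3 = S_3(0) = a_3 = 5
y_4 = S_4(0) = a_4 = 3
y_5 = S_4(3) = -5
t_q=23/4 is in segment 3 (τ=3/4); S_3(τ)=8545/2392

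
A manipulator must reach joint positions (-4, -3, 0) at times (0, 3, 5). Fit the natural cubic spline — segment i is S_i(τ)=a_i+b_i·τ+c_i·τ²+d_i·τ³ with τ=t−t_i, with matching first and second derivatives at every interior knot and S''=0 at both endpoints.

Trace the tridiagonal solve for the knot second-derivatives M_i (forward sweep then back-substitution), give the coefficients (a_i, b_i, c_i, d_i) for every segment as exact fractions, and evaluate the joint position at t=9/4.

Δ: Δ0=1/3, Δ1=3/2
row 1: diag=10, rhs=7; c'=1/5, d'=7/10
back: M1=7/10
M: M0=0, M1=7/10, M2=0
seg 0: a=-4, c=M0/2=0, d=(M1−M0)/(6·3)=7/180, b=Δ0−h0·(2M0+M1)/6=-1/60
seg 1: a=-3, c=M1/2=7/20, d=(M2−M1)/(6·2)=-7/120, b=Δ1−h1·(2M1+M2)/6=31/30
t_q=9/4 → seg 0, τ=9/4; S=-4+-1/60·τ+0·τ²+7/180·τ³=-4601/1280

  seg 0: a=-4 b=-1/60 c=0 d=7/180
  seg 1: a=-3 b=31/30 c=7/20 d=-7/120
S(9/4) = -4601/1280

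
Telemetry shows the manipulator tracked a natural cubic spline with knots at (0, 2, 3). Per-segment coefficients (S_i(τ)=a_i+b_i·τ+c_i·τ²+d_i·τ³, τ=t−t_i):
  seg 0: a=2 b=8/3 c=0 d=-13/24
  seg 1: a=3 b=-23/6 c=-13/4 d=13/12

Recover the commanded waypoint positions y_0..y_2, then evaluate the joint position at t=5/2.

y_0 = S_0(0) = a_0 = 2
y_1 = S_1(0) = a_1 = 3
y_2 = S_1(1) = -3
t_q=5/2 is in segment 1 (τ=1/2); S_1(τ)=13/32

y_0=2 y_1=3 y_2=-3
S(5/2) = 13/32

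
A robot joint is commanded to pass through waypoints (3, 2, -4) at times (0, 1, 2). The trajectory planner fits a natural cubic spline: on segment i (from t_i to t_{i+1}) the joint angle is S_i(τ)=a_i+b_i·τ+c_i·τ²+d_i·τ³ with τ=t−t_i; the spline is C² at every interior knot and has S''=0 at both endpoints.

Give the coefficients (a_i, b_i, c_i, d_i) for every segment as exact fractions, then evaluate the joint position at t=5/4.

  seg 0: a=3 b=1/4 c=0 d=-5/4
  seg 1: a=2 b=-7/2 c=-15/4 d=5/4
S(5/4) = 233/256

Δ: Δ0=-1, Δ1=-6
row 1: diag=4, rhs=-30; c'=1/4, d'=-15/2
back: M1=-15/2
M: M0=0, M1=-15/2, M2=0
seg 0: a=3, c=M0/2=0, d=(M1−M0)/(6·1)=-5/4, b=Δ0−h0·(2M0+M1)/6=1/4
seg 1: a=2, c=M1/2=-15/4, d=(M2−M1)/(6·1)=5/4, b=Δ1−h1·(2M1+M2)/6=-7/2
t_q=5/4 → seg 1, τ=1/4; S=2+-7/2·τ+-15/4·τ²+5/4·τ³=233/256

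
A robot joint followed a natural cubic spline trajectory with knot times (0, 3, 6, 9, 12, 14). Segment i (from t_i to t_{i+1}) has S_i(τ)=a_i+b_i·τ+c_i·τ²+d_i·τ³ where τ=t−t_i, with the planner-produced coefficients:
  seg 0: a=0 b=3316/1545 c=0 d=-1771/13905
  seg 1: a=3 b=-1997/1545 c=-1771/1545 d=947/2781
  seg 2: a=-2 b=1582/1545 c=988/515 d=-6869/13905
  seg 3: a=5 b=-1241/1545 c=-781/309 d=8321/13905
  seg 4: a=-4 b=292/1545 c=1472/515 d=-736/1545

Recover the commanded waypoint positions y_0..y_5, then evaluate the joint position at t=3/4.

y_0=0 y_1=3 y_2=-2 y_3=5 y_4=-4 y_5=4
S(3/4) = 10257/6592

y_0 = S_0(0) = a_0 = 0
y_1 = S_1(0) = a_1 = 3
y_2 = S_2(0) = a_2 = -2
y_3 = S_3(0) = a_3 = 5
y_4 = S_4(0) = a_4 = -4
y_5 = S_4(2) = 4
t_q=3/4 is in segment 0 (τ=3/4); S_0(τ)=10257/6592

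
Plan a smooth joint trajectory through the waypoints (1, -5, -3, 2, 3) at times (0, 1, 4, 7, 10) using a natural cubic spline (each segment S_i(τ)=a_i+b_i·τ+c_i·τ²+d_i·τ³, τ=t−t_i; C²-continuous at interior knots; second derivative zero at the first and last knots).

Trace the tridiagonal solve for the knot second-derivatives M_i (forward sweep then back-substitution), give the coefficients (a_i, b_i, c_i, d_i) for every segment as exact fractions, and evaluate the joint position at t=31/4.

Δ: Δ0=-6, Δ1=2/3, Δ2=5/3, Δ3=1/3
row 1: diag=8, rhs=40; c'=3/8, d'=5
row 2: denom=12−3·3/8=87/8; d'=(6−3·5)/(87/8)=-24/29
row 3: denom=12−3·8/29=324/29; d'=(-8−3·-24/29)/(324/29)=-40/81
back: M3=-40/81
back: M2=-24/29−8/29·-40/81=-56/81
back: M1=5−3/8·-56/81=142/27
M: M0=0, M1=142/27, M2=-56/81, M3=-40/81, M4=0
seg 0: a=1, c=M0/2=0, d=(M1−M0)/(6·1)=71/81, b=Δ0−h0·(2M0+M1)/6=-557/81
seg 1: a=-5, c=M1/2=71/27, d=(M2−M1)/(6·3)=-241/729, b=Δ1−h1·(2M1+M2)/6=-344/81
seg 2: a=-3, c=M2/2=-28/81, d=(M3−M2)/(6·3)=8/729, b=Δ2−h2·(2M2+M3)/6=211/81
seg 3: a=2, c=M3/2=-20/81, d=(M4−M3)/(6·3)=20/729, b=Δ3−h3·(2M3+M4)/6=67/81
t_q=31/4 → seg 3, τ=3/4; S=2+67/81·τ+-20/81·τ²+20/729·τ³=359/144

  seg 0: a=1 b=-557/81 c=0 d=71/81
  seg 1: a=-5 b=-344/81 c=71/27 d=-241/729
  seg 2: a=-3 b=211/81 c=-28/81 d=8/729
  seg 3: a=2 b=67/81 c=-20/81 d=20/729
S(31/4) = 359/144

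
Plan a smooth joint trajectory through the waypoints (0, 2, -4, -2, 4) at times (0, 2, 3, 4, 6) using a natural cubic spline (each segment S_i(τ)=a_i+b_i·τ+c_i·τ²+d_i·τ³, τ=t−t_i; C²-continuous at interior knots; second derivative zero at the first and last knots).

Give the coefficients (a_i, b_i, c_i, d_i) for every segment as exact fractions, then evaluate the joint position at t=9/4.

  seg 0: a=0 b=137/33 c=0 d=-26/33
  seg 1: a=2 b=-175/33 c=-52/11 d=133/33
  seg 2: a=-4 b=-8/3 c=81/11 d=-89/33
  seg 3: a=-2 b=131/33 c=-8/11 d=4/33
S(9/4) = 311/704

Δ: Δ0=1, Δ1=-6, Δ2=2, Δ3=3
row 1: diag=6, rhs=-42; c'=1/6, d'=-7
row 2: denom=4−1·1/6=23/6; d'=(48−1·-7)/(23/6)=330/23
row 3: denom=6−1·6/23=132/23; d'=(6−1·330/23)/(132/23)=-16/11
back: M3=-16/11
back: M2=330/23−6/23·-16/11=162/11
back: M1=-7−1/6·162/11=-104/11
M: M0=0, M1=-104/11, M2=162/11, M3=-16/11, M4=0
seg 0: a=0, c=M0/2=0, d=(M1−M0)/(6·2)=-26/33, b=Δ0−h0·(2M0+M1)/6=137/33
seg 1: a=2, c=M1/2=-52/11, d=(M2−M1)/(6·1)=133/33, b=Δ1−h1·(2M1+M2)/6=-175/33
seg 2: a=-4, c=M2/2=81/11, d=(M3−M2)/(6·1)=-89/33, b=Δ2−h2·(2M2+M3)/6=-8/3
seg 3: a=-2, c=M3/2=-8/11, d=(M4−M3)/(6·2)=4/33, b=Δ3−h3·(2M3+M4)/6=131/33
t_q=9/4 → seg 1, τ=1/4; S=2+-175/33·τ+-52/11·τ²+133/33·τ³=311/704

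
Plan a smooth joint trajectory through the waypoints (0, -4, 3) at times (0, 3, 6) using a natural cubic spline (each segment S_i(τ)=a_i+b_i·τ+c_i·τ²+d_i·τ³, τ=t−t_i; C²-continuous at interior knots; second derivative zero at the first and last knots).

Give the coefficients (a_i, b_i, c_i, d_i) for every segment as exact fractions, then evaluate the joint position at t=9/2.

  seg 0: a=0 b=-9/4 c=0 d=11/108
  seg 1: a=-4 b=1/2 c=11/12 d=-11/108
S(9/2) = -49/32

Δ: Δ0=-4/3, Δ1=7/3
row 1: diag=12, rhs=22; c'=1/4, d'=11/6
back: M1=11/6
M: M0=0, M1=11/6, M2=0
seg 0: a=0, c=M0/2=0, d=(M1−M0)/(6·3)=11/108, b=Δ0−h0·(2M0+M1)/6=-9/4
seg 1: a=-4, c=M1/2=11/12, d=(M2−M1)/(6·3)=-11/108, b=Δ1−h1·(2M1+M2)/6=1/2
t_q=9/2 → seg 1, τ=3/2; S=-4+1/2·τ+11/12·τ²+-11/108·τ³=-49/32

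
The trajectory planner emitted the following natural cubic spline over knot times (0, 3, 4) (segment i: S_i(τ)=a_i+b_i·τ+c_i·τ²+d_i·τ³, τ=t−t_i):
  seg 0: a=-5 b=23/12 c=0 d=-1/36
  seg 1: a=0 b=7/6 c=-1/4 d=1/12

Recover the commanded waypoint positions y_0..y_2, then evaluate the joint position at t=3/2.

y_0 = S_0(0) = a_0 = -5
y_1 = S_1(0) = a_1 = 0
y_2 = S_1(1) = 1
t_q=3/2 is in segment 0 (τ=3/2); S_0(τ)=-71/32

y_0=-5 y_1=0 y_2=1
S(3/2) = -71/32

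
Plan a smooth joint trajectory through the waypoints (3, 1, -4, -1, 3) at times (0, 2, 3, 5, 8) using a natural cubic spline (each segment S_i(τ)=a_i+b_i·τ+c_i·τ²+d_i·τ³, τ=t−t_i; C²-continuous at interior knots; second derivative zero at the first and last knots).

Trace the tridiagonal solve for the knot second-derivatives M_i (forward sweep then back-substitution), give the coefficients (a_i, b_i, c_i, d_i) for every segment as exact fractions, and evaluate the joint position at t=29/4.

Δ: Δ0=-1, Δ1=-5, Δ2=3/2, Δ3=4/3
row 1: diag=6, rhs=-24; c'=1/6, d'=-4
row 2: denom=6−1·1/6=35/6; d'=(39−1·-4)/(35/6)=258/35
row 3: denom=10−2·12/35=326/35; d'=(-1−2·258/35)/(326/35)=-551/326
back: M3=-551/326
back: M2=258/35−12/35·-551/326=1296/163
back: M1=-4−1/6·1296/163=-868/163
M: M0=0, M1=-868/163, M2=1296/163, M3=-551/326, M4=0
seg 0: a=3, c=M0/2=0, d=(M1−M0)/(6·2)=-217/489, b=Δ0−h0·(2M0+M1)/6=379/489
seg 1: a=1, c=M1/2=-434/163, d=(M2−M1)/(6·1)=1082/489, b=Δ1−h1·(2M1+M2)/6=-2225/489
seg 2: a=-4, c=M2/2=648/163, d=(M3−M2)/(6·2)=-3143/3912, b=Δ2−h2·(2M2+M3)/6=-1583/489
seg 3: a=-1, c=M3/2=-551/652, d=(M4−M3)/(6·3)=551/5868, b=Δ3−h3·(2M3+M4)/6=2957/978
t_q=29/4 → seg 3, τ=9/4; S=-1+2957/978·τ+-551/652·τ²+551/5868·τ³=108251/41728

  seg 0: a=3 b=379/489 c=0 d=-217/489
  seg 1: a=1 b=-2225/489 c=-434/163 d=1082/489
  seg 2: a=-4 b=-1583/489 c=648/163 d=-3143/3912
  seg 3: a=-1 b=2957/978 c=-551/652 d=551/5868
S(29/4) = 108251/41728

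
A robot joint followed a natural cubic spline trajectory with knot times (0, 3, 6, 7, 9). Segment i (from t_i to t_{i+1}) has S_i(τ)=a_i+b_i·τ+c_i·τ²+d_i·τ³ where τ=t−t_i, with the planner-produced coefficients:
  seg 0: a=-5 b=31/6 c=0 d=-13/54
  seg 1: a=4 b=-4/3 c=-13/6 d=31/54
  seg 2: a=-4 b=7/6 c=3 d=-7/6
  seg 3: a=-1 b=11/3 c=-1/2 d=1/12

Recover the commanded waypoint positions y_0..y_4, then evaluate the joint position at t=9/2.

y_0 = S_0(0) = a_0 = -5
y_1 = S_1(0) = a_1 = 4
y_2 = S_2(0) = a_2 = -4
y_3 = S_3(0) = a_3 = -1
y_4 = S_3(2) = 5
t_q=9/2 is in segment 1 (τ=3/2); S_1(τ)=-15/16

y_0=-5 y_1=4 y_2=-4 y_3=-1 y_4=5
S(9/2) = -15/16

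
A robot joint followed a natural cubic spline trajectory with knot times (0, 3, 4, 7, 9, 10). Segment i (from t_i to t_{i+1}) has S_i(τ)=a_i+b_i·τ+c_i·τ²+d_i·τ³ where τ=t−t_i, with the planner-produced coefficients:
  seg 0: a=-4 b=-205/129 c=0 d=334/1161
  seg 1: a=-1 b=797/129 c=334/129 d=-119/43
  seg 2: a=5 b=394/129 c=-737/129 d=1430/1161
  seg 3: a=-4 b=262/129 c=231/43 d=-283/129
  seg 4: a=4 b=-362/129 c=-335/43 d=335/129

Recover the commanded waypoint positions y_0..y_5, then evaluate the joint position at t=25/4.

y_0 = S_0(0) = a_0 = -4
y_1 = S_1(0) = a_1 = -1
y_2 = S_2(0) = a_2 = 5
y_3 = S_3(0) = a_3 = -4
y_4 = S_4(0) = a_4 = 4
y_5 = S_4(1) = -4
t_q=25/4 is in segment 2 (τ=9/4); S_2(τ)=-4157/1376

y_0=-4 y_1=-1 y_2=5 y_3=-4 y_4=4 y_5=-4
S(25/4) = -4157/1376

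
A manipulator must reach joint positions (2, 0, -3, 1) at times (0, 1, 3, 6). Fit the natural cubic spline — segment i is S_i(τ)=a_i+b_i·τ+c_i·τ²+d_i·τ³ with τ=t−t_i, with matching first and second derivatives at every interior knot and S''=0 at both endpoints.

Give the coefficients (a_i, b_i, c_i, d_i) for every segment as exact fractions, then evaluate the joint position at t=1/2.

Δ: Δ0=-2, Δ1=-3/2, Δ2=4/3
row 1: diag=6, rhs=3; c'=1/3, d'=1/2
row 2: denom=10−2·1/3=28/3; d'=(17−2·1/2)/(28/3)=12/7
back: M2=12/7
back: M1=1/2−1/3·12/7=-1/14
M: M0=0, M1=-1/14, M2=12/7, M3=0
seg 0: a=2, c=M0/2=0, d=(M1−M0)/(6·1)=-1/84, b=Δ0−h0·(2M0+M1)/6=-167/84
seg 1: a=0, c=M1/2=-1/28, d=(M2−M1)/(6·2)=25/168, b=Δ1−h1·(2M1+M2)/6=-85/42
seg 2: a=-3, c=M2/2=6/7, d=(M3−M2)/(6·3)=-2/21, b=Δ2−h2·(2M2+M3)/6=-8/21
t_q=1/2 → seg 0, τ=1/2; S=2+-167/84·τ+0·τ²+-1/84·τ³=225/224

  seg 0: a=2 b=-167/84 c=0 d=-1/84
  seg 1: a=0 b=-85/42 c=-1/28 d=25/168
  seg 2: a=-3 b=-8/21 c=6/7 d=-2/21
S(1/2) = 225/224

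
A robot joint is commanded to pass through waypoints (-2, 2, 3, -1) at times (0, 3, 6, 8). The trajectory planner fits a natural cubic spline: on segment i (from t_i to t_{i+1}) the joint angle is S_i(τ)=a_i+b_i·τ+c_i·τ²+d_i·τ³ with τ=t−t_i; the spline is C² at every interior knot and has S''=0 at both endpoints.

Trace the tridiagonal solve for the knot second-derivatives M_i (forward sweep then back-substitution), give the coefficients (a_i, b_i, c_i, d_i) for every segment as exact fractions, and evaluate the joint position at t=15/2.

  seg 0: a=-2 b=157/111 c=0 d=-1/111
  seg 1: a=2 b=130/111 c=-3/37 d=-22/333
  seg 2: a=3 b=-122/111 c=-25/37 d=25/222
S(15/2) = 125/592

Δ: Δ0=4/3, Δ1=1/3, Δ2=-2
row 1: diag=12, rhs=-6; c'=1/4, d'=-1/2
row 2: denom=10−3·1/4=37/4; d'=(-14−3·-1/2)/(37/4)=-50/37
back: M2=-50/37
back: M1=-1/2−1/4·-50/37=-6/37
M: M0=0, M1=-6/37, M2=-50/37, M3=0
seg 0: a=-2, c=M0/2=0, d=(M1−M0)/(6·3)=-1/111, b=Δ0−h0·(2M0+M1)/6=157/111
seg 1: a=2, c=M1/2=-3/37, d=(M2−M1)/(6·3)=-22/333, b=Δ1−h1·(2M1+M2)/6=130/111
seg 2: a=3, c=M2/2=-25/37, d=(M3−M2)/(6·2)=25/222, b=Δ2−h2·(2M2+M3)/6=-122/111
t_q=15/2 → seg 2, τ=3/2; S=3+-122/111·τ+-25/37·τ²+25/222·τ³=125/592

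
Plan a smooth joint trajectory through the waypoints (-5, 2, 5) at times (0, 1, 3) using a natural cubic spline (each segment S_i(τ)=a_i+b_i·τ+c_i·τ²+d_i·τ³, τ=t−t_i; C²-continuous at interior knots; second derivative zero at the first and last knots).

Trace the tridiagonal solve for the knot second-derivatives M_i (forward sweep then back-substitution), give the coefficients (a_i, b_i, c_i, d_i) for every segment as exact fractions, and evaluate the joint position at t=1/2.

Δ: Δ0=7, Δ1=3/2
row 1: diag=6, rhs=-33; c'=1/3, d'=-11/2
back: M1=-11/2
M: M0=0, M1=-11/2, M2=0
seg 0: a=-5, c=M0/2=0, d=(M1−M0)/(6·1)=-11/12, b=Δ0−h0·(2M0+M1)/6=95/12
seg 1: a=2, c=M1/2=-11/4, d=(M2−M1)/(6·2)=11/24, b=Δ1−h1·(2M1+M2)/6=31/6
t_q=1/2 → seg 0, τ=1/2; S=-5+95/12·τ+0·τ²+-11/12·τ³=-37/32

  seg 0: a=-5 b=95/12 c=0 d=-11/12
  seg 1: a=2 b=31/6 c=-11/4 d=11/24
S(1/2) = -37/32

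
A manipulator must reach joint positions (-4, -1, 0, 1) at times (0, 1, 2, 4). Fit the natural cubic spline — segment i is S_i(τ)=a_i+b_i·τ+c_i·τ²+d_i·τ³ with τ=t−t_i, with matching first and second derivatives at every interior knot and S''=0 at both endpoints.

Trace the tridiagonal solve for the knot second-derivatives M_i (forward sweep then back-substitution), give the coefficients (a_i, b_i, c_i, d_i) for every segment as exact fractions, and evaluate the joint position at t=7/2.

Δ: Δ0=3, Δ1=1, Δ2=1/2
row 1: diag=4, rhs=-12; c'=1/4, d'=-3
row 2: denom=6−1·1/4=23/4; d'=(-3−1·-3)/(23/4)=0
back: M2=0
back: M1=-3−1/4·0=-3
M: M0=0, M1=-3, M2=0, M3=0
seg 0: a=-4, c=M0/2=0, d=(M1−M0)/(6·1)=-1/2, b=Δ0−h0·(2M0+M1)/6=7/2
seg 1: a=-1, c=M1/2=-3/2, d=(M2−M1)/(6·1)=1/2, b=Δ1−h1·(2M1+M2)/6=2
seg 2: a=0, c=M2/2=0, d=(M3−M2)/(6·2)=0, b=Δ2−h2·(2M2+M3)/6=1/2
t_q=7/2 → seg 2, τ=3/2; S=0+1/2·τ+0·τ²+0·τ³=3/4

  seg 0: a=-4 b=7/2 c=0 d=-1/2
  seg 1: a=-1 b=2 c=-3/2 d=1/2
  seg 2: a=0 b=1/2 c=0 d=0
S(7/2) = 3/4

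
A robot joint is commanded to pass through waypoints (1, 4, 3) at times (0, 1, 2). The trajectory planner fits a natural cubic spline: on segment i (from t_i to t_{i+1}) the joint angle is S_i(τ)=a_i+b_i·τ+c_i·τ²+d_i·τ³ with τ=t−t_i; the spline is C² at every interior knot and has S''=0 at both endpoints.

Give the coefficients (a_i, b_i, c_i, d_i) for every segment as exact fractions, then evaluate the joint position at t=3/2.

Δ: Δ0=3, Δ1=-1
row 1: diag=4, rhs=-24; c'=1/4, d'=-6
back: M1=-6
M: M0=0, M1=-6, M2=0
seg 0: a=1, c=M0/2=0, d=(M1−M0)/(6·1)=-1, b=Δ0−h0·(2M0+M1)/6=4
seg 1: a=4, c=M1/2=-3, d=(M2−M1)/(6·1)=1, b=Δ1−h1·(2M1+M2)/6=1
t_q=3/2 → seg 1, τ=1/2; S=4+1·τ+-3·τ²+1·τ³=31/8

  seg 0: a=1 b=4 c=0 d=-1
  seg 1: a=4 b=1 c=-3 d=1
S(3/2) = 31/8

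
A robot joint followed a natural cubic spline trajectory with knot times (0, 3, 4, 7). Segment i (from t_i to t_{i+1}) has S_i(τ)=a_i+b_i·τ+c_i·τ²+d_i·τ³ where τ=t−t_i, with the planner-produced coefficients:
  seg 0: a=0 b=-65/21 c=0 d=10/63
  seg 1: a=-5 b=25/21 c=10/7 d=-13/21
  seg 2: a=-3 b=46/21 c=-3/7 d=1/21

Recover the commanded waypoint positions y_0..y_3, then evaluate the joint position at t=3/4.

y_0 = S_0(0) = a_0 = 0
y_1 = S_1(0) = a_1 = -5
y_2 = S_2(0) = a_2 = -3
y_3 = S_2(3) = 1
t_q=3/4 is in segment 0 (τ=3/4); S_0(τ)=-505/224

y_0=0 y_1=-5 y_2=-3 y_3=1
S(3/4) = -505/224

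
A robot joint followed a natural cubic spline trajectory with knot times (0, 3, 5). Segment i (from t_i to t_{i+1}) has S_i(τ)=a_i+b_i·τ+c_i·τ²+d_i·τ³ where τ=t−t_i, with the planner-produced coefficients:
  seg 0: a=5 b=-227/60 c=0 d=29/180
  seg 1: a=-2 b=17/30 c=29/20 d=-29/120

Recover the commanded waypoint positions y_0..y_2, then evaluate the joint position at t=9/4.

y_0=5 y_1=-2 y_2=3
S(9/4) = -2147/1280

y_0 = S_0(0) = a_0 = 5
y_1 = S_1(0) = a_1 = -2
y_2 = S_1(2) = 3
t_q=9/4 is in segment 0 (τ=9/4); S_0(τ)=-2147/1280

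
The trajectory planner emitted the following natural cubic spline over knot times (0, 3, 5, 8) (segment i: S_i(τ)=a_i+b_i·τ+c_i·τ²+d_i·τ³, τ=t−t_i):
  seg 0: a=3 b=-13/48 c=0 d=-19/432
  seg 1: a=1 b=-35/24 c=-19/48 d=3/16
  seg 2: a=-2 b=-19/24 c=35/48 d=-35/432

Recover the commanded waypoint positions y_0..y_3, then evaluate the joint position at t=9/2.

y_0 = S_0(0) = a_0 = 3
y_1 = S_1(0) = a_1 = 1
y_2 = S_2(0) = a_2 = -2
y_3 = S_2(3) = 0
t_q=9/2 is in segment 1 (τ=3/2); S_1(τ)=-185/128

y_0=3 y_1=1 y_2=-2 y_3=0
S(9/2) = -185/128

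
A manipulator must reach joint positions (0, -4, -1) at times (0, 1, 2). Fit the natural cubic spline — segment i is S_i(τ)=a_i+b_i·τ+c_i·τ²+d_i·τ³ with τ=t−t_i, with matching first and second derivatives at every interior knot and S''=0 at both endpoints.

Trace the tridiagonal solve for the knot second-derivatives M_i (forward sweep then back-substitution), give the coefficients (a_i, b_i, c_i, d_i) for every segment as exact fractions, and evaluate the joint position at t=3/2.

  seg 0: a=0 b=-23/4 c=0 d=7/4
  seg 1: a=-4 b=-1/2 c=21/4 d=-7/4
S(3/2) = -101/32

Δ: Δ0=-4, Δ1=3
row 1: diag=4, rhs=42; c'=1/4, d'=21/2
back: M1=21/2
M: M0=0, M1=21/2, M2=0
seg 0: a=0, c=M0/2=0, d=(M1−M0)/(6·1)=7/4, b=Δ0−h0·(2M0+M1)/6=-23/4
seg 1: a=-4, c=M1/2=21/4, d=(M2−M1)/(6·1)=-7/4, b=Δ1−h1·(2M1+M2)/6=-1/2
t_q=3/2 → seg 1, τ=1/2; S=-4+-1/2·τ+21/4·τ²+-7/4·τ³=-101/32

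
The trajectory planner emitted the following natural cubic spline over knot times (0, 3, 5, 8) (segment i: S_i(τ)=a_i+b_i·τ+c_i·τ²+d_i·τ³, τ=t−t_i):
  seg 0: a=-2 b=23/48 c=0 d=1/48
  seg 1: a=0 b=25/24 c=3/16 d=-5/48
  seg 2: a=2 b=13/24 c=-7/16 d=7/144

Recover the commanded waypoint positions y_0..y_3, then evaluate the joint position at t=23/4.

y_0=-2 y_1=0 y_2=2 y_3=1
S(23/4) = 2233/1024

y_0 = S_0(0) = a_0 = -2
y_1 = S_1(0) = a_1 = 0
y_2 = S_2(0) = a_2 = 2
y_3 = S_2(3) = 1
t_q=23/4 is in segment 2 (τ=3/4); S_2(τ)=2233/1024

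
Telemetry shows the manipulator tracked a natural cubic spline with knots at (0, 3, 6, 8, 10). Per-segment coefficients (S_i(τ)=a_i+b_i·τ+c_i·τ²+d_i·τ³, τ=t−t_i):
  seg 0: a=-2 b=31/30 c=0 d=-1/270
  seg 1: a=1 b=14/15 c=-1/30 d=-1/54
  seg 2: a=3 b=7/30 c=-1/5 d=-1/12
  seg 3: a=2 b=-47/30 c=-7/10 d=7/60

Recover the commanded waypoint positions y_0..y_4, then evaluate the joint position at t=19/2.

y_0 = S_0(0) = a_0 = -2
y_1 = S_1(0) = a_1 = 1
y_2 = S_2(0) = a_2 = 3
y_3 = S_3(0) = a_3 = 2
y_4 = S_3(2) = -3
t_q=19/2 is in segment 3 (τ=3/2); S_3(τ)=-49/32

y_0=-2 y_1=1 y_2=3 y_3=2 y_4=-3
S(19/2) = -49/32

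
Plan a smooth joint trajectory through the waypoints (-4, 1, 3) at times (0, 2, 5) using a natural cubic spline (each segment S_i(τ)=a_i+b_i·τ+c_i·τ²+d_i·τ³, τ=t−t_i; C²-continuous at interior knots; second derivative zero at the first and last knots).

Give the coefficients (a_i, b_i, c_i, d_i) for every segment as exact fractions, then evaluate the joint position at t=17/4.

  seg 0: a=-4 b=43/15 c=0 d=-11/120
  seg 1: a=1 b=53/30 c=-11/20 d=11/180
S(17/4) = 739/256

Δ: Δ0=5/2, Δ1=2/3
row 1: diag=10, rhs=-11; c'=3/10, d'=-11/10
back: M1=-11/10
M: M0=0, M1=-11/10, M2=0
seg 0: a=-4, c=M0/2=0, d=(M1−M0)/(6·2)=-11/120, b=Δ0−h0·(2M0+M1)/6=43/15
seg 1: a=1, c=M1/2=-11/20, d=(M2−M1)/(6·3)=11/180, b=Δ1−h1·(2M1+M2)/6=53/30
t_q=17/4 → seg 1, τ=9/4; S=1+53/30·τ+-11/20·τ²+11/180·τ³=739/256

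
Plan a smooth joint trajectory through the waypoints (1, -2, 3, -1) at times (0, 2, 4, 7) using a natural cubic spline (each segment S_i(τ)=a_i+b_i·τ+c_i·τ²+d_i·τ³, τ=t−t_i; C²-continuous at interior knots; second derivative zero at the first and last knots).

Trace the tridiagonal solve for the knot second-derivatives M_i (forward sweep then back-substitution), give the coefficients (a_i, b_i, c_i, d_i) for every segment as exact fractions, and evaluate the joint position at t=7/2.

  seg 0: a=1 b=-157/57 c=0 d=143/456
  seg 1: a=-2 b=115/114 c=143/76 d=-259/456
  seg 2: a=3 b=98/57 c=-29/19 d=29/171
S(7/2) = 2225/1216

Δ: Δ0=-3/2, Δ1=5/2, Δ2=-4/3
row 1: diag=8, rhs=24; c'=1/4, d'=3
row 2: denom=10−2·1/4=19/2; d'=(-23−2·3)/(19/2)=-58/19
back: M2=-58/19
back: M1=3−1/4·-58/19=143/38
M: M0=0, M1=143/38, M2=-58/19, M3=0
seg 0: a=1, c=M0/2=0, d=(M1−M0)/(6·2)=143/456, b=Δ0−h0·(2M0+M1)/6=-157/57
seg 1: a=-2, c=M1/2=143/76, d=(M2−M1)/(6·2)=-259/456, b=Δ1−h1·(2M1+M2)/6=115/114
seg 2: a=3, c=M2/2=-29/19, d=(M3−M2)/(6·3)=29/171, b=Δ2−h2·(2M2+M3)/6=98/57
t_q=7/2 → seg 1, τ=3/2; S=-2+115/114·τ+143/76·τ²+-259/456·τ³=2225/1216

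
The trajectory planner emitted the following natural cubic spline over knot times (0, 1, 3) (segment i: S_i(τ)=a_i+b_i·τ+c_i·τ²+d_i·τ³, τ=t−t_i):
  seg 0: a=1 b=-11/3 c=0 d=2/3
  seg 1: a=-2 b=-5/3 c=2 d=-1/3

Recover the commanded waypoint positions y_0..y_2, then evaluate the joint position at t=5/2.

y_0 = S_0(0) = a_0 = 1
y_1 = S_1(0) = a_1 = -2
y_2 = S_1(2) = 0
t_q=5/2 is in segment 1 (τ=3/2); S_1(τ)=-9/8

y_0=1 y_1=-2 y_2=0
S(5/2) = -9/8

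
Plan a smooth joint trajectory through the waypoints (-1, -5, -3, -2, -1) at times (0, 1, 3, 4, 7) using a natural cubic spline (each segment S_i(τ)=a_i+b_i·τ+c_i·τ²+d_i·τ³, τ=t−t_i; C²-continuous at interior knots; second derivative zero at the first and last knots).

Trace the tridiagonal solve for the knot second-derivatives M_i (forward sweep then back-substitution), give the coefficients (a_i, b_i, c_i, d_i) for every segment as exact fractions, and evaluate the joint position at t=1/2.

  seg 0: a=-1 b=-3701/750 c=0 d=701/750
  seg 1: a=-5 b=-799/375 c=701/250 d=-929/1500
  seg 2: a=-3 b=124/75 c=-114/125 d=97/375
  seg 3: a=-2 b=227/375 c=-17/125 d=17/1125
S(1/2) = -6701/2000

Δ: Δ0=-4, Δ1=1, Δ2=1, Δ3=1/3
row 1: diag=6, rhs=30; c'=1/3, d'=5
row 2: denom=6−2·1/3=16/3; d'=(0−2·5)/(16/3)=-15/8
row 3: denom=8−1·3/16=125/16; d'=(-4−1·-15/8)/(125/16)=-34/125
back: M3=-34/125
back: M2=-15/8−3/16·-34/125=-228/125
back: M1=5−1/3·-228/125=701/125
M: M0=0, M1=701/125, M2=-228/125, M3=-34/125, M4=0
seg 0: a=-1, c=M0/2=0, d=(M1−M0)/(6·1)=701/750, b=Δ0−h0·(2M0+M1)/6=-3701/750
seg 1: a=-5, c=M1/2=701/250, d=(M2−M1)/(6·2)=-929/1500, b=Δ1−h1·(2M1+M2)/6=-799/375
seg 2: a=-3, c=M2/2=-114/125, d=(M3−M2)/(6·1)=97/375, b=Δ2−h2·(2M2+M3)/6=124/75
seg 3: a=-2, c=M3/2=-17/125, d=(M4−M3)/(6·3)=17/1125, b=Δ3−h3·(2M3+M4)/6=227/375
t_q=1/2 → seg 0, τ=1/2; S=-1+-3701/750·τ+0·τ²+701/750·τ³=-6701/2000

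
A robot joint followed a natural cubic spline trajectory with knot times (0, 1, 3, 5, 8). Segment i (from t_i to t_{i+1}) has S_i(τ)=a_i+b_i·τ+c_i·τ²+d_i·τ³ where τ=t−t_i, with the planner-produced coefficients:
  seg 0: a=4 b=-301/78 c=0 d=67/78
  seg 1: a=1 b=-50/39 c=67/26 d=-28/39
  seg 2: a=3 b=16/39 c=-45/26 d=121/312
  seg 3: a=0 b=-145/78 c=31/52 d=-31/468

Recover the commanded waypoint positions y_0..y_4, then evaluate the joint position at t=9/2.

y_0 = S_0(0) = a_0 = 4
y_1 = S_1(0) = a_1 = 1
y_2 = S_2(0) = a_2 = 3
y_3 = S_3(0) = a_3 = 0
y_4 = S_3(3) = -2
t_q=9/2 is in segment 2 (τ=3/2); S_2(τ)=857/832

y_0=4 y_1=1 y_2=3 y_3=0 y_4=-2
S(9/2) = 857/832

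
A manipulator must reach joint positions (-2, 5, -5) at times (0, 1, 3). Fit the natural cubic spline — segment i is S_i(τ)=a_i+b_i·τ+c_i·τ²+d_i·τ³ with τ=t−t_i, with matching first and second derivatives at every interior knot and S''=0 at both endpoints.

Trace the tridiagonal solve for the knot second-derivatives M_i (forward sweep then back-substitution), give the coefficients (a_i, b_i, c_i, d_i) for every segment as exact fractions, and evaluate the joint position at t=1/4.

  seg 0: a=-2 b=9 c=0 d=-2
  seg 1: a=5 b=3 c=-6 d=1
S(1/4) = 7/32

Δ: Δ0=7, Δ1=-5
row 1: diag=6, rhs=-72; c'=1/3, d'=-12
back: M1=-12
M: M0=0, M1=-12, M2=0
seg 0: a=-2, c=M0/2=0, d=(M1−M0)/(6·1)=-2, b=Δ0−h0·(2M0+M1)/6=9
seg 1: a=5, c=M1/2=-6, d=(M2−M1)/(6·2)=1, b=Δ1−h1·(2M1+M2)/6=3
t_q=1/4 → seg 0, τ=1/4; S=-2+9·τ+0·τ²+-2·τ³=7/32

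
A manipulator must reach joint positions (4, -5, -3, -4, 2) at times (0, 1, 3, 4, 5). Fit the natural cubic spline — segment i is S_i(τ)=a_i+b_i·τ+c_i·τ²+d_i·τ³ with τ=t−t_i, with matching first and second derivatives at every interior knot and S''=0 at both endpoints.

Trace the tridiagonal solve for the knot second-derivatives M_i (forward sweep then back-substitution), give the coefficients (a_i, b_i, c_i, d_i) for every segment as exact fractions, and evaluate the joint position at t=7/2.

Δ: Δ0=-9, Δ1=1, Δ2=-1, Δ3=6
row 1: diag=6, rhs=60; c'=1/3, d'=10
row 2: denom=6−2·1/3=16/3; d'=(-12−2·10)/(16/3)=-6
row 3: denom=4−1·3/16=61/16; d'=(42−1·-6)/(61/16)=768/61
back: M3=768/61
back: M2=-6−3/16·768/61=-510/61
back: M1=10−1/3·-510/61=780/61
M: M0=0, M1=780/61, M2=-510/61, M3=768/61, M4=0
seg 0: a=4, c=M0/2=0, d=(M1−M0)/(6·1)=130/61, b=Δ0−h0·(2M0+M1)/6=-679/61
seg 1: a=-5, c=M1/2=390/61, d=(M2−M1)/(6·2)=-215/122, b=Δ1−h1·(2M1+M2)/6=-289/61
seg 2: a=-3, c=M2/2=-255/61, d=(M3−M2)/(6·1)=213/61, b=Δ2−h2·(2M2+M3)/6=-19/61
seg 3: a=-4, c=M3/2=384/61, d=(M4−M3)/(6·1)=-128/61, b=Δ3−h3·(2M3+M4)/6=110/61
t_q=7/2 → seg 2, τ=1/2; S=-3+-19/61·τ+-255/61·τ²+213/61·τ³=-1837/488

  seg 0: a=4 b=-679/61 c=0 d=130/61
  seg 1: a=-5 b=-289/61 c=390/61 d=-215/122
  seg 2: a=-3 b=-19/61 c=-255/61 d=213/61
  seg 3: a=-4 b=110/61 c=384/61 d=-128/61
S(7/2) = -1837/488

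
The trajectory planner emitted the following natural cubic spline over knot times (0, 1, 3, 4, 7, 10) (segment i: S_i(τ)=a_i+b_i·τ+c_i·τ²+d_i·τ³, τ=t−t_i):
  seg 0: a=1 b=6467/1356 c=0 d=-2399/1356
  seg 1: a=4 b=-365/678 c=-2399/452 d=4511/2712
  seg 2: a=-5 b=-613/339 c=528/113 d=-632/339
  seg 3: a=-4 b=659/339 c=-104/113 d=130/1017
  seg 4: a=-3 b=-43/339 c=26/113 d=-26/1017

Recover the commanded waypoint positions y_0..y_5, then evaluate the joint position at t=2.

y_0=1 y_1=4 y_2=-5 y_3=-4 y_4=-3 y_5=-2
S(2) = -165/904

y_0 = S_0(0) = a_0 = 1
y_1 = S_1(0) = a_1 = 4
y_2 = S_2(0) = a_2 = -5
y_3 = S_3(0) = a_3 = -4
y_4 = S_4(0) = a_4 = -3
y_5 = S_4(3) = -2
t_q=2 is in segment 1 (τ=1); S_1(τ)=-165/904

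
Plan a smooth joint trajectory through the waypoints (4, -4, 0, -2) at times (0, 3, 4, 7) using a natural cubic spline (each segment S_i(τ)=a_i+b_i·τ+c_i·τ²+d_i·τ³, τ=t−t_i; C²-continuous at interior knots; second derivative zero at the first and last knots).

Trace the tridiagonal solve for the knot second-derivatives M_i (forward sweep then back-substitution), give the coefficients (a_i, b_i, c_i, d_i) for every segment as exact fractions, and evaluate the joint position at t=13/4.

  seg 0: a=4 b=-38/7 c=0 d=58/189
  seg 1: a=-4 b=20/7 c=58/21 d=-34/21
  seg 2: a=0 b=74/21 c=-44/21 d=44/189
S(13/4) = -703/224

Δ: Δ0=-8/3, Δ1=4, Δ2=-2/3
row 1: diag=8, rhs=40; c'=1/8, d'=5
row 2: denom=8−1·1/8=63/8; d'=(-28−1·5)/(63/8)=-88/21
back: M2=-88/21
back: M1=5−1/8·-88/21=116/21
M: M0=0, M1=116/21, M2=-88/21, M3=0
seg 0: a=4, c=M0/2=0, d=(M1−M0)/(6·3)=58/189, b=Δ0−h0·(2M0+M1)/6=-38/7
seg 1: a=-4, c=M1/2=58/21, d=(M2−M1)/(6·1)=-34/21, b=Δ1−h1·(2M1+M2)/6=20/7
seg 2: a=0, c=M2/2=-44/21, d=(M3−M2)/(6·3)=44/189, b=Δ2−h2·(2M2+M3)/6=74/21
t_q=13/4 → seg 1, τ=1/4; S=-4+20/7·τ+58/21·τ²+-34/21·τ³=-703/224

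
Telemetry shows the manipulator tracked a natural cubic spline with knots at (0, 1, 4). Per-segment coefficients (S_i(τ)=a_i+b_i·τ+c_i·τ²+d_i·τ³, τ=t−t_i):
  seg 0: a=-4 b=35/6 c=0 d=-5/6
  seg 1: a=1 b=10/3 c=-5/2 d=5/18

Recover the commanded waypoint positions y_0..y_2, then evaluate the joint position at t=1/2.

y_0=-4 y_1=1 y_2=-4
S(1/2) = -19/16

y_0 = S_0(0) = a_0 = -4
y_1 = S_1(0) = a_1 = 1
y_2 = S_1(3) = -4
t_q=1/2 is in segment 0 (τ=1/2); S_0(τ)=-19/16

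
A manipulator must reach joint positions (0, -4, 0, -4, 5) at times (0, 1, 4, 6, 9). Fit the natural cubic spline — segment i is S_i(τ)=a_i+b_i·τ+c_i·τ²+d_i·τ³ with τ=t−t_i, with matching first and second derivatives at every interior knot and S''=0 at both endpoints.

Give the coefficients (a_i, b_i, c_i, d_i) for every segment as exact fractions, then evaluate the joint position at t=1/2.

Δ: Δ0=-4, Δ1=4/3, Δ2=-2, Δ3=3
row 1: diag=8, rhs=32; c'=3/8, d'=4
row 2: denom=10−3·3/8=71/8; d'=(-20−3·4)/(71/8)=-256/71
row 3: denom=10−2·16/71=678/71; d'=(30−2·-256/71)/(678/71)=1321/339
back: M3=1321/339
back: M2=-256/71−16/71·1321/339=-1520/339
back: M1=4−3/8·-1520/339=642/113
M: M0=0, M1=642/113, M2=-1520/339, M3=1321/339, M4=0
seg 0: a=0, c=M0/2=0, d=(M1−M0)/(6·1)=107/113, b=Δ0−h0·(2M0+M1)/6=-559/113
seg 1: a=-4, c=M1/2=321/113, d=(M2−M1)/(6·3)=-1723/3051, b=Δ1−h1·(2M1+M2)/6=-238/113
seg 2: a=0, c=M2/2=-760/339, d=(M3−M2)/(6·2)=947/1356, b=Δ2−h2·(2M2+M3)/6=-35/113
seg 3: a=-4, c=M3/2=1321/678, d=(M4−M3)/(6·3)=-1321/6102, b=Δ3−h3·(2M3+M4)/6=-304/339
t_q=1/2 → seg 0, τ=1/2; S=0+-559/113·τ+0·τ²+107/113·τ³=-2129/904

  seg 0: a=0 b=-559/113 c=0 d=107/113
  seg 1: a=-4 b=-238/113 c=321/113 d=-1723/3051
  seg 2: a=0 b=-35/113 c=-760/339 d=947/1356
  seg 3: a=-4 b=-304/339 c=1321/678 d=-1321/6102
S(1/2) = -2129/904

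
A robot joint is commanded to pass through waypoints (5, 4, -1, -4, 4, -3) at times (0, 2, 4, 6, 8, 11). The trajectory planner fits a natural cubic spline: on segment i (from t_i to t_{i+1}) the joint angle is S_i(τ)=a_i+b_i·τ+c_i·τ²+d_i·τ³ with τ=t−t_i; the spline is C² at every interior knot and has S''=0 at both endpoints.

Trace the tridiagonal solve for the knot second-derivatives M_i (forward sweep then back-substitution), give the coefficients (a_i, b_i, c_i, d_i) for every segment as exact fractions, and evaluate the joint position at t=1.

Δ: Δ0=-1/2, Δ1=-5/2, Δ2=-3/2, Δ3=4, Δ4=-7/3
row 1: diag=8, rhs=-12; c'=1/4, d'=-3/2
row 2: denom=8−2·1/4=15/2; d'=(6−2·-3/2)/(15/2)=6/5
row 3: denom=8−2·4/15=112/15; d'=(33−2·6/5)/(112/15)=459/112
row 4: denom=10−2·15/56=265/28; d'=(-38−2·459/112)/(265/28)=-2587/530
back: M4=-2587/530
back: M3=459/112−15/56·-2587/530=573/106
back: M2=6/5−4/15·573/106=-64/265
back: M1=-3/2−1/4·-64/265=-763/530
M: M0=0, M1=-763/530, M2=-64/265, M3=573/106, M4=-2587/530, M5=0
seg 0: a=5, c=M0/2=0, d=(M1−M0)/(6·2)=-763/6360, b=Δ0−h0·(2M0+M1)/6=-16/795
seg 1: a=4, c=M1/2=-763/1060, d=(M2−M1)/(6·2)=127/1272, b=Δ1−h1·(2M1+M2)/6=-2321/1590
seg 2: a=-1, c=M2/2=-32/265, d=(M3−M2)/(6·2)=2993/6360, b=Δ2−h2·(2M2+M3)/6=-2497/795
seg 3: a=-4, c=M3/2=573/212, d=(M4−M3)/(6·2)=-1363/1590, b=Δ3−h3·(2M3+M4)/6=3217/1590
seg 4: a=4, c=M4/2=-2587/1060, d=(M5−M4)/(6·3)=2587/9540, b=Δ4−h4·(2M4+M5)/6=4051/1590
t_q=1 → seg 0, τ=1; S=5+-16/795·τ+0·τ²+-763/6360·τ³=10303/2120

  seg 0: a=5 b=-16/795 c=0 d=-763/6360
  seg 1: a=4 b=-2321/1590 c=-763/1060 d=127/1272
  seg 2: a=-1 b=-2497/795 c=-32/265 d=2993/6360
  seg 3: a=-4 b=3217/1590 c=573/212 d=-1363/1590
  seg 4: a=4 b=4051/1590 c=-2587/1060 d=2587/9540
S(1) = 10303/2120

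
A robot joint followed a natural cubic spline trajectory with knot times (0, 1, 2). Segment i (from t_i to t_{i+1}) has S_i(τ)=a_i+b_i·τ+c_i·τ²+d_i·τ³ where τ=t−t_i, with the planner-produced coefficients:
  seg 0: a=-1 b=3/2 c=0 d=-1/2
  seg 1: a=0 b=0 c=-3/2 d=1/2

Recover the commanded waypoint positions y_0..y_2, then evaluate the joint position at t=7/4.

y_0=-1 y_1=0 y_2=-1
S(7/4) = -81/128

y_0 = S_0(0) = a_0 = -1
y_1 = S_1(0) = a_1 = 0
y_2 = S_1(1) = -1
t_q=7/4 is in segment 1 (τ=3/4); S_1(τ)=-81/128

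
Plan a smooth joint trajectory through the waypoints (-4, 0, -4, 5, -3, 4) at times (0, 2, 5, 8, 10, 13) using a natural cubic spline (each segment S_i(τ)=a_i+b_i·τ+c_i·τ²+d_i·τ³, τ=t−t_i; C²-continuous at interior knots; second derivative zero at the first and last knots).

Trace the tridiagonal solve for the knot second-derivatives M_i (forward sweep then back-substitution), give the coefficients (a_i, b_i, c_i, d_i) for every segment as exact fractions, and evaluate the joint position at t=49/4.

  seg 0: a=-4 b=2548/813 c=0 d=-461/1626
  seg 1: a=0 b=-218/813 c=-461/271 d=3283/7317
  seg 2: a=-4 b=1333/813 c=1900/813 d=-4594/7317
  seg 3: a=5 b=-1049/813 c=-898/271 d=3185/3252
  seg 4: a=-3 b=-2270/813 c=1389/542 d=-463/1626
S(49/4) = 15543/34688

Δ: Δ0=2, Δ1=-4/3, Δ2=3, Δ3=-4, Δ4=7/3
row 1: diag=10, rhs=-20; c'=3/10, d'=-2
row 2: denom=12−3·3/10=111/10; d'=(26−3·-2)/(111/10)=320/111
row 3: denom=10−3·10/37=340/37; d'=(-42−3·320/111)/(340/37)=-937/170
row 4: denom=10−2·37/170=813/85; d'=(38−2·-937/170)/(813/85)=1389/271
back: M4=1389/271
back: M3=-937/170−37/170·1389/271=-1796/271
back: M2=320/111−10/37·-1796/271=3800/813
back: M1=-2−3/10·3800/813=-922/271
M: M0=0, M1=-922/271, M2=3800/813, M3=-1796/271, M4=1389/271, M5=0
seg 0: a=-4, c=M0/2=0, d=(M1−M0)/(6·2)=-461/1626, b=Δ0−h0·(2M0+M1)/6=2548/813
seg 1: a=0, c=M1/2=-461/271, d=(M2−M1)/(6·3)=3283/7317, b=Δ1−h1·(2M1+M2)/6=-218/813
seg 2: a=-4, c=M2/2=1900/813, d=(M3−M2)/(6·3)=-4594/7317, b=Δ2−h2·(2M2+M3)/6=1333/813
seg 3: a=5, c=M3/2=-898/271, d=(M4−M3)/(6·2)=3185/3252, b=Δ3−h3·(2M3+M4)/6=-1049/813
seg 4: a=-3, c=M4/2=1389/542, d=(M5−M4)/(6·3)=-463/1626, b=Δ4−h4·(2M4+M5)/6=-2270/813
t_q=49/4 → seg 4, τ=9/4; S=-3+-2270/813·τ+1389/542·τ²+-463/1626·τ³=15543/34688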